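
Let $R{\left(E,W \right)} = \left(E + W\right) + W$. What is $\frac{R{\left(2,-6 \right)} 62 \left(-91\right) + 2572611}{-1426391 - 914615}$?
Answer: $- \frac{2629031}{2341006} \approx -1.123$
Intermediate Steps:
$R{\left(E,W \right)} = E + 2 W$
$\frac{R{\left(2,-6 \right)} 62 \left(-91\right) + 2572611}{-1426391 - 914615} = \frac{\left(2 + 2 \left(-6\right)\right) 62 \left(-91\right) + 2572611}{-1426391 - 914615} = \frac{\left(2 - 12\right) 62 \left(-91\right) + 2572611}{-2341006} = \left(\left(-10\right) 62 \left(-91\right) + 2572611\right) \left(- \frac{1}{2341006}\right) = \left(\left(-620\right) \left(-91\right) + 2572611\right) \left(- \frac{1}{2341006}\right) = \left(56420 + 2572611\right) \left(- \frac{1}{2341006}\right) = 2629031 \left(- \frac{1}{2341006}\right) = - \frac{2629031}{2341006}$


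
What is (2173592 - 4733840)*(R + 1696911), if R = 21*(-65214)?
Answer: -838268719416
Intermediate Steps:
R = -1369494
(2173592 - 4733840)*(R + 1696911) = (2173592 - 4733840)*(-1369494 + 1696911) = -2560248*327417 = -838268719416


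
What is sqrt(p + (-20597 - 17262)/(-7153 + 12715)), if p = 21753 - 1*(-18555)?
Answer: sqrt(138527936466)/1854 ≈ 200.75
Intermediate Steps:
p = 40308 (p = 21753 + 18555 = 40308)
sqrt(p + (-20597 - 17262)/(-7153 + 12715)) = sqrt(40308 + (-20597 - 17262)/(-7153 + 12715)) = sqrt(40308 - 37859/5562) = sqrt(224155237/5562) = sqrt(138527936466)/1854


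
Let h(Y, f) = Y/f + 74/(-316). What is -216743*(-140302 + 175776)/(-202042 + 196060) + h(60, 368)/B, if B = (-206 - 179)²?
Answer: 376503431511212723/292927473300 ≈ 1.2853e+6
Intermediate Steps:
h(Y, f) = -37/158 + Y/f (h(Y, f) = Y/f + 74*(-1/316) = Y/f - 37/158 = -37/158 + Y/f)
B = 148225 (B = (-385)² = 148225)
-216743*(-140302 + 175776)/(-202042 + 196060) + h(60, 368)/B = -216743*(-140302 + 175776)/(-202042 + 196060) + (-37/158 + 60/368)/148225 = -216743/((-5982/35474)) + (-37/158 + 60*(1/368))*(1/148225) = -216743/((-5982*1/35474)) + (-37/158 + 15/92)*(1/148225) = -216743/(-2991/17737) - 517/7268*1/148225 = -216743*(-17737/2991) - 47/97936300 = 3844370591/2991 - 47/97936300 = 376503431511212723/292927473300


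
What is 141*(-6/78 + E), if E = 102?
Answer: 186825/13 ≈ 14371.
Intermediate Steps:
141*(-6/78 + E) = 141*(-6/78 + 102) = 141*(-6*1/78 + 102) = 141*(-1/13 + 102) = 141*(1325/13) = 186825/13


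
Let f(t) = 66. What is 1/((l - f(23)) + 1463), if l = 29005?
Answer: 1/30402 ≈ 3.2893e-5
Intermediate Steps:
1/((l - f(23)) + 1463) = 1/((29005 - 1*66) + 1463) = 1/((29005 - 66) + 1463) = 1/(28939 + 1463) = 1/30402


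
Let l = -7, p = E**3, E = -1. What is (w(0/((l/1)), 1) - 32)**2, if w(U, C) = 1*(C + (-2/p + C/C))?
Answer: 784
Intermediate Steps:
p = -1 (p = (-1)**3 = -1)
w(U, C) = 3 + C (w(U, C) = 1*(C + (-2/(-1) + C/C)) = 1*(C + (-2*(-1) + 1)) = 1*(C + (2 + 1)) = 1*(C + 3) = 1*(3 + C) = 3 + C)
(w(0/((l/1)), 1) - 32)**2 = ((3 + 1) - 32)**2 = (4 - 32)**2 = (-28)**2 = 784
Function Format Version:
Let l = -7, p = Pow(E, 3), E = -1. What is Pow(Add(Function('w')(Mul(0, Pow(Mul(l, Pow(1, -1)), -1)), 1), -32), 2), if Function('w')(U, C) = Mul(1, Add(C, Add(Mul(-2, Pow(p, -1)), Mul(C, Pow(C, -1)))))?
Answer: 784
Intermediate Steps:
p = -1 (p = Pow(-1, 3) = -1)
Function('w')(U, C) = Add(3, C) (Function('w')(U, C) = Mul(1, Add(C, Add(Mul(-2, Pow(-1, -1)), Mul(C, Pow(C, -1))))) = Mul(1, Add(C, Add(Mul(-2, -1), 1))) = Mul(1, Add(C, Add(2, 1))) = Mul(1, Add(C, 3)) = Mul(1, Add(3, C)) = Add(3, C))
Pow(Add(Function('w')(Mul(0, Pow(Mul(l, Pow(1, -1)), -1)), 1), -32), 2) = Pow(Add(Add(3, 1), -32), 2) = Pow(Add(4, -32), 2) = Pow(-28, 2) = 784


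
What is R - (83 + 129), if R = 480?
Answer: 268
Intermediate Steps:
R - (83 + 129) = 480 - (83 + 129) = 480 - 1*212 = 480 - 212 = 268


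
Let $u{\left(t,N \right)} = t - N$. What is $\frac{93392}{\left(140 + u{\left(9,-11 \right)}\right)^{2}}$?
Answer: $\frac{5837}{1600} \approx 3.6481$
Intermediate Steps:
$\frac{93392}{\left(140 + u{\left(9,-11 \right)}\right)^{2}} = \frac{93392}{\left(140 + \left(9 - -11\right)\right)^{2}} = \frac{93392}{\left(140 + \left(9 + 11\right)\right)^{2}} = \frac{93392}{\left(140 + 20\right)^{2}} = \frac{93392}{160^{2}} = \frac{93392}{25600} = 93392 \cdot \frac{1}{25600} = \frac{5837}{1600}$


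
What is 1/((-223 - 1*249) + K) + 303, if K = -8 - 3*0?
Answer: 145439/480 ≈ 303.00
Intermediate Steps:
K = -8 (K = -8 + 0 = -8)
1/((-223 - 1*249) + K) + 303 = 1/((-223 - 1*249) - 8) + 303 = 1/((-223 - 249) - 8) + 303 = 1/(-472 - 8) + 303 = 1/(-480) + 303 = -1/480 + 303 = 145439/480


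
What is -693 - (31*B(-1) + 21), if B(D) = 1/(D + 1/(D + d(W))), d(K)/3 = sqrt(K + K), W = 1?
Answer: -4750/7 + 93*sqrt(2)/14 ≈ -669.18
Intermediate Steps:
d(K) = 3*sqrt(2)*sqrt(K) (d(K) = 3*sqrt(K + K) = 3*sqrt(2*K) = 3*(sqrt(2)*sqrt(K)) = 3*sqrt(2)*sqrt(K))
B(D) = 1/(D + 1/(D + 3*sqrt(2))) (B(D) = 1/(D + 1/(D + 3*sqrt(2)*sqrt(1))) = 1/(D + 1/(D + 3*sqrt(2)*1)) = 1/(D + 1/(D + 3*sqrt(2))))
-693 - (31*B(-1) + 21) = -693 - (31*((-1 + 3*sqrt(2))/(1 + (-1)**2 + 3*(-1)*sqrt(2))) + 21) = -693 - (31*((-1 + 3*sqrt(2))/(1 + 1 - 3*sqrt(2))) + 21) = -693 - (31*((-1 + 3*sqrt(2))/(2 - 3*sqrt(2))) + 21) = -693 - (31*(-1 + 3*sqrt(2))/(2 - 3*sqrt(2)) + 21) = -693 - (21 + 31*(-1 + 3*sqrt(2))/(2 - 3*sqrt(2))) = -693 + (-21 - 31*(-1 + 3*sqrt(2))/(2 - 3*sqrt(2))) = -714 - 31*(-1 + 3*sqrt(2))/(2 - 3*sqrt(2))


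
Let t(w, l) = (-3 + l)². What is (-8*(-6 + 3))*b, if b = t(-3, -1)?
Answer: 384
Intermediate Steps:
b = 16 (b = (-3 - 1)² = (-4)² = 16)
(-8*(-6 + 3))*b = -8*(-6 + 3)*16 = -8*(-3)*16 = 24*16 = 384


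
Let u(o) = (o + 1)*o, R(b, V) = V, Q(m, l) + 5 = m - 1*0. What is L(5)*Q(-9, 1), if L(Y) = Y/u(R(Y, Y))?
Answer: -7/3 ≈ -2.3333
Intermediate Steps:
Q(m, l) = -5 + m (Q(m, l) = -5 + (m - 1*0) = -5 + (m + 0) = -5 + m)
u(o) = o*(1 + o) (u(o) = (1 + o)*o = o*(1 + o))
L(Y) = 1/(1 + Y) (L(Y) = Y/((Y*(1 + Y))) = Y*(1/(Y*(1 + Y))) = 1/(1 + Y))
L(5)*Q(-9, 1) = (-5 - 9)/(1 + 5) = -14/6 = (⅙)*(-14) = -7/3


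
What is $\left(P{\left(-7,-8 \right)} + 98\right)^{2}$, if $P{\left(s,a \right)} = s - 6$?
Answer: $7225$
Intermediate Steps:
$P{\left(s,a \right)} = -6 + s$
$\left(P{\left(-7,-8 \right)} + 98\right)^{2} = \left(\left(-6 - 7\right) + 98\right)^{2} = \left(-13 + 98\right)^{2} = 85^{2} = 7225$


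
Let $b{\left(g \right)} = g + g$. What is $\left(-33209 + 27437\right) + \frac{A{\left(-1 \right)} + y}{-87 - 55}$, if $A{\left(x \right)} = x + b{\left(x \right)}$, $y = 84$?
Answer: $- \frac{819705}{142} \approx -5772.6$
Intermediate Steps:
$b{\left(g \right)} = 2 g$
$A{\left(x \right)} = 3 x$ ($A{\left(x \right)} = x + 2 x = 3 x$)
$\left(-33209 + 27437\right) + \frac{A{\left(-1 \right)} + y}{-87 - 55} = \left(-33209 + 27437\right) + \frac{3 \left(-1\right) + 84}{-87 - 55} = -5772 + \frac{-3 + 84}{-142} = -5772 + 81 \left(- \frac{1}{142}\right) = -5772 - \frac{81}{142} = - \frac{819705}{142}$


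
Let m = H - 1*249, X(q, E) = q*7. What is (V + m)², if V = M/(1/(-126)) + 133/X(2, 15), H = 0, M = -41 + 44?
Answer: 1525225/4 ≈ 3.8131e+5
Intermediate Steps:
M = 3
X(q, E) = 7*q
m = -249 (m = 0 - 1*249 = 0 - 249 = -249)
V = -737/2 (V = 3/(1/(-126)) + 133/((7*2)) = 3/(-1/126) + 133/14 = 3*(-126) + 133*(1/14) = -378 + 19/2 = -737/2 ≈ -368.50)
(V + m)² = (-737/2 - 249)² = (-1235/2)² = 1525225/4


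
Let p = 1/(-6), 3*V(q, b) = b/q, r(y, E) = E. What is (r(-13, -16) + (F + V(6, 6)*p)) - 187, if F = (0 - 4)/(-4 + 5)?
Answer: -3727/18 ≈ -207.06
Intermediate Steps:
V(q, b) = b/(3*q) (V(q, b) = (b/q)/3 = b/(3*q))
F = -4 (F = -4/1 = -4*1 = -4)
p = -⅙ ≈ -0.16667
(r(-13, -16) + (F + V(6, 6)*p)) - 187 = (-16 + (-4 + ((⅓)*6/6)*(-⅙))) - 187 = (-16 + (-4 + ((⅓)*6*(⅙))*(-⅙))) - 187 = (-16 + (-4 + (⅓)*(-⅙))) - 187 = (-16 + (-4 - 1/18)) - 187 = (-16 - 73/18) - 187 = -361/18 - 187 = -3727/18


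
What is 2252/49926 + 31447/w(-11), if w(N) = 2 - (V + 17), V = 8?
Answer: -784985563/574149 ≈ -1367.2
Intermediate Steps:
w(N) = -23 (w(N) = 2 - (8 + 17) = 2 - 1*25 = 2 - 25 = -23)
2252/49926 + 31447/w(-11) = 2252/49926 + 31447/(-23) = 2252*(1/49926) + 31447*(-1/23) = 1126/24963 - 31447/23 = -784985563/574149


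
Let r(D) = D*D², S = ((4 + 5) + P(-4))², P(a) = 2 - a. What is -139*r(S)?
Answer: -1583296875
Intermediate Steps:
S = 225 (S = ((4 + 5) + (2 - 1*(-4)))² = (9 + (2 + 4))² = (9 + 6)² = 15² = 225)
r(D) = D³
-139*r(S) = -139*225³ = -139*11390625 = -1583296875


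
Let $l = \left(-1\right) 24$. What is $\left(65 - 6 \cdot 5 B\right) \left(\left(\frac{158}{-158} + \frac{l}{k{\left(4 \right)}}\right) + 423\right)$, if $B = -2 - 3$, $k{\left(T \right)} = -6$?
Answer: $91590$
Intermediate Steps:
$l = -24$
$B = -5$ ($B = -2 - 3 = -5$)
$\left(65 - 6 \cdot 5 B\right) \left(\left(\frac{158}{-158} + \frac{l}{k{\left(4 \right)}}\right) + 423\right) = \left(65 - 6 \cdot 5 \left(-5\right)\right) \left(\left(\frac{158}{-158} - \frac{24}{-6}\right) + 423\right) = \left(65 - 30 \left(-5\right)\right) \left(\left(158 \left(- \frac{1}{158}\right) - -4\right) + 423\right) = \left(65 - -150\right) \left(\left(-1 + 4\right) + 423\right) = \left(65 + 150\right) \left(3 + 423\right) = 215 \cdot 426 = 91590$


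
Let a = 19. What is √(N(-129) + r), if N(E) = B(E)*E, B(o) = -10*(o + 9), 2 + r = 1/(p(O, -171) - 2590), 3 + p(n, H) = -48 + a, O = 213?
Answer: I*√1064245795590/2622 ≈ 393.45*I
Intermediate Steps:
p(n, H) = -32 (p(n, H) = -3 + (-48 + 19) = -3 - 29 = -32)
r = -5245/2622 (r = -2 + 1/(-32 - 2590) = -2 + 1/(-2622) = -2 - 1/2622 = -5245/2622 ≈ -2.0004)
B(o) = -90 - 10*o (B(o) = -10*(9 + o) = -90 - 10*o)
N(E) = E*(-90 - 10*E) (N(E) = (-90 - 10*E)*E = E*(-90 - 10*E))
√(N(-129) + r) = √(-10*(-129)*(9 - 129) - 5245/2622) = √(-10*(-129)*(-120) - 5245/2622) = √(-154800 - 5245/2622) = √(-405890845/2622) = I*√1064245795590/2622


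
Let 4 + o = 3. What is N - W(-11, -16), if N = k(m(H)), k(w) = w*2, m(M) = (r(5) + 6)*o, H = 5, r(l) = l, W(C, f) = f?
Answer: -6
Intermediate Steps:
o = -1 (o = -4 + 3 = -1)
m(M) = -11 (m(M) = (5 + 6)*(-1) = 11*(-1) = -11)
k(w) = 2*w
N = -22 (N = 2*(-11) = -22)
N - W(-11, -16) = -22 - 1*(-16) = -22 + 16 = -6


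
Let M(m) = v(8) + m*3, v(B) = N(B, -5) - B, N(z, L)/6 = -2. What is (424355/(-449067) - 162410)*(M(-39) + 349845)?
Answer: -25505391987169100/449067 ≈ -5.6796e+10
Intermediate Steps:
N(z, L) = -12 (N(z, L) = 6*(-2) = -12)
v(B) = -12 - B
M(m) = -20 + 3*m (M(m) = (-12 - 1*8) + m*3 = (-12 - 8) + 3*m = -20 + 3*m)
(424355/(-449067) - 162410)*(M(-39) + 349845) = (424355/(-449067) - 162410)*((-20 + 3*(-39)) + 349845) = (424355*(-1/449067) - 162410)*((-20 - 117) + 349845) = (-424355/449067 - 162410)*(-137 + 349845) = -72933395825/449067*349708 = -25505391987169100/449067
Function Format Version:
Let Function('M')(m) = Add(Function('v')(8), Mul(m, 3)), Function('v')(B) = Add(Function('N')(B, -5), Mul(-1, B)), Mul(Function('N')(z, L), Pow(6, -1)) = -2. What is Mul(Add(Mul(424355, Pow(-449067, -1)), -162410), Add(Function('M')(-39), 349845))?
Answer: Rational(-25505391987169100, 449067) ≈ -5.6796e+10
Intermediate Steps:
Function('N')(z, L) = -12 (Function('N')(z, L) = Mul(6, -2) = -12)
Function('v')(B) = Add(-12, Mul(-1, B))
Function('M')(m) = Add(-20, Mul(3, m)) (Function('M')(m) = Add(Add(-12, Mul(-1, 8)), Mul(m, 3)) = Add(Add(-12, -8), Mul(3, m)) = Add(-20, Mul(3, m)))
Mul(Add(Mul(424355, Pow(-449067, -1)), -162410), Add(Function('M')(-39), 349845)) = Mul(Add(Mul(424355, Pow(-449067, -1)), -162410), Add(Add(-20, Mul(3, -39)), 349845)) = Mul(Add(Mul(424355, Rational(-1, 449067)), -162410), Add(Add(-20, -117), 349845)) = Mul(Add(Rational(-424355, 449067), -162410), Add(-137, 349845)) = Mul(Rational(-72933395825, 449067), 349708) = Rational(-25505391987169100, 449067)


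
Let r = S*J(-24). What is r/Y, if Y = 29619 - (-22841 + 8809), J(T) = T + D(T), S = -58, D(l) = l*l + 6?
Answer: -32364/43651 ≈ -0.74143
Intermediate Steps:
D(l) = 6 + l**2 (D(l) = l**2 + 6 = 6 + l**2)
J(T) = 6 + T + T**2 (J(T) = T + (6 + T**2) = 6 + T + T**2)
r = -32364 (r = -58*(6 - 24 + (-24)**2) = -58*(6 - 24 + 576) = -58*558 = -32364)
Y = 43651 (Y = 29619 - 1*(-14032) = 29619 + 14032 = 43651)
r/Y = -32364/43651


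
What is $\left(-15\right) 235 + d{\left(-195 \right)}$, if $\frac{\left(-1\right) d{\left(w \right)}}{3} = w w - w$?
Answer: $-118185$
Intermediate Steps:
$d{\left(w \right)} = - 3 w^{2} + 3 w$ ($d{\left(w \right)} = - 3 \left(w w - w\right) = - 3 \left(w^{2} - w\right) = - 3 w^{2} + 3 w$)
$\left(-15\right) 235 + d{\left(-195 \right)} = \left(-15\right) 235 + 3 \left(-195\right) \left(1 - -195\right) = -3525 + 3 \left(-195\right) \left(1 + 195\right) = -3525 + 3 \left(-195\right) 196 = -3525 - 114660 = -118185$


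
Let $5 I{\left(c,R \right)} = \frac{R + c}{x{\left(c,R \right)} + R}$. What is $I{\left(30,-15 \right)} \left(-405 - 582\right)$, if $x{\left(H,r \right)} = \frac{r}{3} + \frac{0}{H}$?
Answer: $\frac{2961}{20} \approx 148.05$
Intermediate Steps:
$x{\left(H,r \right)} = \frac{r}{3}$ ($x{\left(H,r \right)} = r \frac{1}{3} + 0 = \frac{r}{3} + 0 = \frac{r}{3}$)
$I{\left(c,R \right)} = \frac{3 \left(R + c\right)}{20 R}$ ($I{\left(c,R \right)} = \frac{\left(R + c\right) \frac{1}{\frac{R}{3} + R}}{5} = \frac{\left(R + c\right) \frac{1}{\frac{4}{3} R}}{5} = \frac{\left(R + c\right) \frac{3}{4 R}}{5} = \frac{\frac{3}{4} \frac{1}{R} \left(R + c\right)}{5} = \frac{3 \left(R + c\right)}{20 R}$)
$I{\left(30,-15 \right)} \left(-405 - 582\right) = \frac{3 \left(-15 + 30\right)}{20 \left(-15\right)} \left(-405 - 582\right) = \frac{3}{20} \left(- \frac{1}{15}\right) 15 \left(-987\right) = \left(- \frac{3}{20}\right) \left(-987\right) = \frac{2961}{20}$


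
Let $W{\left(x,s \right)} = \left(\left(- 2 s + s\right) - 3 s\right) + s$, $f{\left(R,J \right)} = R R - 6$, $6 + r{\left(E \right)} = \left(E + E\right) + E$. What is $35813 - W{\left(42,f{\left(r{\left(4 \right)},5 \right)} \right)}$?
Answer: $35903$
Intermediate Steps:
$r{\left(E \right)} = -6 + 3 E$ ($r{\left(E \right)} = -6 + \left(\left(E + E\right) + E\right) = -6 + \left(2 E + E\right) = -6 + 3 E$)
$f{\left(R,J \right)} = -6 + R^{2}$ ($f{\left(R,J \right)} = R^{2} - 6 = -6 + R^{2}$)
$W{\left(x,s \right)} = - 3 s$ ($W{\left(x,s \right)} = \left(- s - 3 s\right) + s = - 4 s + s = - 3 s$)
$35813 - W{\left(42,f{\left(r{\left(4 \right)},5 \right)} \right)} = 35813 - - 3 \left(-6 + \left(-6 + 3 \cdot 4\right)^{2}\right) = 35813 - - 3 \left(-6 + \left(-6 + 12\right)^{2}\right) = 35813 - - 3 \left(-6 + 6^{2}\right) = 35813 - - 3 \left(-6 + 36\right) = 35813 - \left(-3\right) 30 = 35813 - -90 = 35813 + 90 = 35903$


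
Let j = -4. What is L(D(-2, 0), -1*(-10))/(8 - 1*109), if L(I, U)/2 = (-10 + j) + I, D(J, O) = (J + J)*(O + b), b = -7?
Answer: -28/101 ≈ -0.27723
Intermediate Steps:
D(J, O) = 2*J*(-7 + O) (D(J, O) = (J + J)*(O - 7) = (2*J)*(-7 + O) = 2*J*(-7 + O))
L(I, U) = -28 + 2*I (L(I, U) = 2*((-10 - 4) + I) = 2*(-14 + I) = -28 + 2*I)
L(D(-2, 0), -1*(-10))/(8 - 1*109) = (-28 + 2*(2*(-2)*(-7 + 0)))/(8 - 1*109) = (-28 + 2*(2*(-2)*(-7)))/(8 - 109) = (-28 + 2*28)/(-101) = -(-28 + 56)/101 = -1/101*28 = -28/101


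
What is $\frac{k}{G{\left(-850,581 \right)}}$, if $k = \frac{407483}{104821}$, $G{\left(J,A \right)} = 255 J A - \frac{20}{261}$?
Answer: $- \frac{106353063}{3445276205418170} \approx -3.0869 \cdot 10^{-8}$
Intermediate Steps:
$G{\left(J,A \right)} = - \frac{20}{261} + 255 A J$ ($G{\left(J,A \right)} = 255 A J - \frac{20}{261} = - \frac{20}{261} + 255 A J$)
$k = \frac{407483}{104821}$ ($k = 407483 \cdot \frac{1}{104821} = \frac{407483}{104821} \approx 3.8874$)
$\frac{k}{G{\left(-850,581 \right)}} = \frac{407483}{104821 \left(- \frac{20}{261} + 255 \cdot 581 \left(-850\right)\right)} = \frac{407483}{104821 \left(- \frac{20}{261} - 125931750\right)} = \frac{407483}{104821 \left(- \frac{32868186770}{261}\right)} = \frac{407483}{104821} \left(- \frac{261}{32868186770}\right) = - \frac{106353063}{3445276205418170}$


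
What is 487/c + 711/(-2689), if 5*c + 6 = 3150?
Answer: 4312331/8454216 ≈ 0.51008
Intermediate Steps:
c = 3144/5 (c = -6/5 + (⅕)*3150 = -6/5 + 630 = 3144/5 ≈ 628.80)
487/c + 711/(-2689) = 487/(3144/5) + 711/(-2689) = 487*(5/3144) + 711*(-1/2689) = 2435/3144 - 711/2689 = 4312331/8454216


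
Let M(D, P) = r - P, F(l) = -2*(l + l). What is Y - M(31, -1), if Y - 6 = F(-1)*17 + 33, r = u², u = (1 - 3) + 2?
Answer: 106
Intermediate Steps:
u = 0 (u = -2 + 2 = 0)
F(l) = -4*l
r = 0 (r = 0² = 0)
M(D, P) = -P (M(D, P) = 0 - P = -P)
Y = 107 (Y = 6 + (-4*(-1)*17 + 33) = 6 + (4*17 + 33) = 6 + (68 + 33) = 6 + 101 = 107)
Y - M(31, -1) = 107 - (-1)*(-1) = 107 - 1*1 = 107 - 1 = 106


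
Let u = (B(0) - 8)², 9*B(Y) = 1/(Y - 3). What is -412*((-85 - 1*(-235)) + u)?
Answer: -64452868/729 ≈ -88413.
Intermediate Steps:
B(Y) = 1/(9*(-3 + Y)) (B(Y) = 1/(9*(Y - 3)) = 1/(9*(-3 + Y)))
u = 47089/729 (u = (1/(9*(-3 + 0)) - 8)² = ((⅑)/(-3) - 8)² = ((⅑)*(-⅓) - 8)² = (-1/27 - 8)² = (-217/27)² = 47089/729 ≈ 64.594)
-412*((-85 - 1*(-235)) + u) = -412*((-85 - 1*(-235)) + 47089/729) = -412*((-85 + 235) + 47089/729) = -412*(150 + 47089/729) = -412*156439/729 = -64452868/729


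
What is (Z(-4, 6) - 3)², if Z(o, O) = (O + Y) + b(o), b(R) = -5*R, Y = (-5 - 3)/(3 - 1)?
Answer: 361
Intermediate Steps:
Y = -4 (Y = -8/2 = -8*½ = -4)
Z(o, O) = -4 + O - 5*o (Z(o, O) = (O - 4) - 5*o = (-4 + O) - 5*o = -4 + O - 5*o)
(Z(-4, 6) - 3)² = ((-4 + 6 - 5*(-4)) - 3)² = ((-4 + 6 + 20) - 3)² = (22 - 3)² = 19² = 361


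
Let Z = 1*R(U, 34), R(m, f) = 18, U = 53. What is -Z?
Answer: -18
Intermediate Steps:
Z = 18 (Z = 1*18 = 18)
-Z = -1*18 = -18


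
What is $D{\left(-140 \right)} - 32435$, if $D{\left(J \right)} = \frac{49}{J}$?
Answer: $- \frac{648707}{20} \approx -32435.0$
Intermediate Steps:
$D{\left(-140 \right)} - 32435 = \frac{49}{-140} - 32435 = 49 \left(- \frac{1}{140}\right) - 32435 = - \frac{7}{20} - 32435 = - \frac{648707}{20}$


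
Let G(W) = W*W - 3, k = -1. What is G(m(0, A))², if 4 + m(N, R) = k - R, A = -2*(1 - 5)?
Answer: 27556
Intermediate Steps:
A = 8 (A = -2*(-4) = 8)
m(N, R) = -5 - R (m(N, R) = -4 + (-1 - R) = -5 - R)
G(W) = -3 + W² (G(W) = W² - 3 = -3 + W²)
G(m(0, A))² = (-3 + (-5 - 1*8)²)² = (-3 + (-5 - 8)²)² = (-3 + (-13)²)² = (-3 + 169)² = 166² = 27556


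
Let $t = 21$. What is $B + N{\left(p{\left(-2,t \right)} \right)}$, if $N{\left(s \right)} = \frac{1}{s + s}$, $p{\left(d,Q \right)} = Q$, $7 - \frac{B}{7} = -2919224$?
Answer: $\frac{858253915}{42} \approx 2.0435 \cdot 10^{7}$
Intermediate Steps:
$B = 20434617$ ($B = 49 - -20434568 = 49 + 20434568 = 20434617$)
$N{\left(s \right)} = \frac{1}{2 s}$
$B + N{\left(p{\left(-2,t \right)} \right)} = 20434617 + \frac{1}{2 \cdot 21} = 20434617 + \frac{1}{2} \cdot \frac{1}{21} = 20434617 + \frac{1}{42} = \frac{858253915}{42}$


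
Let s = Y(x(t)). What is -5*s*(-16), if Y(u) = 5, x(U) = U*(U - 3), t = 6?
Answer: 400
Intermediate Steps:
x(U) = U*(-3 + U)
s = 5
-5*s*(-16) = -5*5*(-16) = -25*(-16) = 400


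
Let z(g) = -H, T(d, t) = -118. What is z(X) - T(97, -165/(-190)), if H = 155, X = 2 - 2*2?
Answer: -37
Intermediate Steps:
X = -2 (X = 2 - 4 = -2)
z(g) = -155 (z(g) = -1*155 = -155)
z(X) - T(97, -165/(-190)) = -155 - 1*(-118) = -155 + 118 = -37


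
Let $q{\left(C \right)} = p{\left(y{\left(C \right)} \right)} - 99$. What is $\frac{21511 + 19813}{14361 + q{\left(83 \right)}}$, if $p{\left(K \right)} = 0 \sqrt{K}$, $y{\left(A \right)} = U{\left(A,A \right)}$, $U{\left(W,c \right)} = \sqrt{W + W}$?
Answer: $\frac{20662}{7131} \approx 2.8975$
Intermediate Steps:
$U{\left(W,c \right)} = \sqrt{2} \sqrt{W}$ ($U{\left(W,c \right)} = \sqrt{2 W} = \sqrt{2} \sqrt{W}$)
$y{\left(A \right)} = \sqrt{2} \sqrt{A}$
$p{\left(K \right)} = 0$
$q{\left(C \right)} = -99$ ($q{\left(C \right)} = 0 - 99 = -99$)
$\frac{21511 + 19813}{14361 + q{\left(83 \right)}} = \frac{21511 + 19813}{14361 - 99} = \frac{41324}{14262} = 41324 \cdot \frac{1}{14262} = \frac{20662}{7131}$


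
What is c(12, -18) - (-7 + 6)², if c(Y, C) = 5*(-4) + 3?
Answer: -18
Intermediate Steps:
c(Y, C) = -17 (c(Y, C) = -20 + 3 = -17)
c(12, -18) - (-7 + 6)² = -17 - (-7 + 6)² = -17 - 1*(-1)² = -17 - 1*1 = -17 - 1 = -18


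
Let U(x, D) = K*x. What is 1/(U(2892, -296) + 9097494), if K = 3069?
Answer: 1/17973042 ≈ 5.5639e-8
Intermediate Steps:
U(x, D) = 3069*x
1/(U(2892, -296) + 9097494) = 1/(3069*2892 + 9097494) = 1/(8875548 + 9097494) = 1/17973042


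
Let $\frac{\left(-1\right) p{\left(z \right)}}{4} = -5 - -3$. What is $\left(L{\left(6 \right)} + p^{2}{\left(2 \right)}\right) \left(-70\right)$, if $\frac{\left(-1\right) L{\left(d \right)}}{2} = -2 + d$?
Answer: $-3920$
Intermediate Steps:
$p{\left(z \right)} = 8$ ($p{\left(z \right)} = - 4 \left(-5 - -3\right) = - 4 \left(-5 + 3\right) = \left(-4\right) \left(-2\right) = 8$)
$L{\left(d \right)} = 4 - 2 d$ ($L{\left(d \right)} = - 2 \left(-2 + d\right) = 4 - 2 d$)
$\left(L{\left(6 \right)} + p^{2}{\left(2 \right)}\right) \left(-70\right) = \left(\left(4 - 12\right) + 8^{2}\right) \left(-70\right) = \left(\left(4 - 12\right) + 64\right) \left(-70\right) = \left(-8 + 64\right) \left(-70\right) = 56 \left(-70\right) = -3920$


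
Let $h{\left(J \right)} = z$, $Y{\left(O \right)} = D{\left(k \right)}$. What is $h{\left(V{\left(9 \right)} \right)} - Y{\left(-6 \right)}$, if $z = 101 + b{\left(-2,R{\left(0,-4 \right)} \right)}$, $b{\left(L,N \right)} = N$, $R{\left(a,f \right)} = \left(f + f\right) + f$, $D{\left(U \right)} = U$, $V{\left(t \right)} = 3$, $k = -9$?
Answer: $98$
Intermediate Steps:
$Y{\left(O \right)} = -9$
$R{\left(a,f \right)} = 3 f$ ($R{\left(a,f \right)} = 2 f + f = 3 f$)
$z = 89$ ($z = 101 + 3 \left(-4\right) = 101 - 12 = 89$)
$h{\left(J \right)} = 89$
$h{\left(V{\left(9 \right)} \right)} - Y{\left(-6 \right)} = 89 - -9 = 89 + 9 = 98$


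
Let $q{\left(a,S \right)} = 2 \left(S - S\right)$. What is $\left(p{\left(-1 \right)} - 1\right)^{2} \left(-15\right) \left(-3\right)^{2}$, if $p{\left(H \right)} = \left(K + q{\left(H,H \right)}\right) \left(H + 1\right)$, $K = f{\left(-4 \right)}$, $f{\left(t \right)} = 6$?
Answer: $-135$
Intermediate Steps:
$K = 6$
$q{\left(a,S \right)} = 0$ ($q{\left(a,S \right)} = 2 \cdot 0 = 0$)
$p{\left(H \right)} = 6 + 6 H$ ($p{\left(H \right)} = \left(6 + 0\right) \left(H + 1\right) = 6 \left(1 + H\right) = 6 + 6 H$)
$\left(p{\left(-1 \right)} - 1\right)^{2} \left(-15\right) \left(-3\right)^{2} = \left(\left(6 + 6 \left(-1\right)\right) - 1\right)^{2} \left(-15\right) \left(-3\right)^{2} = \left(\left(6 - 6\right) - 1\right)^{2} \left(-15\right) 9 = \left(0 - 1\right)^{2} \left(-15\right) 9 = \left(-1\right)^{2} \left(-15\right) 9 = 1 \left(-15\right) 9 = \left(-15\right) 9 = -135$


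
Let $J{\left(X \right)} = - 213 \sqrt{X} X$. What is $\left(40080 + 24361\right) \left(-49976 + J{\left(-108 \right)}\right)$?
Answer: $-3220503416 + 8894404584 i \sqrt{3} \approx -3.2205 \cdot 10^{9} + 1.5406 \cdot 10^{10} i$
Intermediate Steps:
$J{\left(X \right)} = - 213 X^{\frac{3}{2}}$
$\left(40080 + 24361\right) \left(-49976 + J{\left(-108 \right)}\right) = \left(40080 + 24361\right) \left(-49976 - 213 \left(-108\right)^{\frac{3}{2}}\right) = 64441 \left(-49976 - 213 \left(- 648 i \sqrt{3}\right)\right) = 64441 \left(-49976 + 138024 i \sqrt{3}\right) = -3220503416 + 8894404584 i \sqrt{3}$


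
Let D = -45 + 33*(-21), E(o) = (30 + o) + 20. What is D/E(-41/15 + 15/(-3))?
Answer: -5535/317 ≈ -17.461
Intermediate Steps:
E(o) = 50 + o
D = -738 (D = -45 - 693 = -738)
D/E(-41/15 + 15/(-3)) = -738/(50 + (-41/15 + 15/(-3))) = -738/(50 + (-41*1/15 + 15*(-⅓))) = -738/(50 + (-41/15 - 5)) = -738/(50 - 116/15) = -738/634/15 = -738*15/634 = -5535/317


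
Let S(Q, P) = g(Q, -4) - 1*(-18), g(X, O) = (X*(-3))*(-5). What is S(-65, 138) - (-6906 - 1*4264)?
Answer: 10213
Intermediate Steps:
g(X, O) = 15*X (g(X, O) = -3*X*(-5) = 15*X)
S(Q, P) = 18 + 15*Q (S(Q, P) = 15*Q - 1*(-18) = 15*Q + 18 = 18 + 15*Q)
S(-65, 138) - (-6906 - 1*4264) = (18 + 15*(-65)) - (-6906 - 1*4264) = (18 - 975) - (-6906 - 4264) = -957 - 1*(-11170) = -957 + 11170 = 10213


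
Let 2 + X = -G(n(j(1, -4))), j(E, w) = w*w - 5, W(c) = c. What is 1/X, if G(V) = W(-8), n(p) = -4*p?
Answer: ⅙ ≈ 0.16667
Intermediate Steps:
j(E, w) = -5 + w² (j(E, w) = w² - 5 = -5 + w²)
G(V) = -8
X = 6 (X = -2 - 1*(-8) = -2 + 8 = 6)
1/X = 1/6 = ⅙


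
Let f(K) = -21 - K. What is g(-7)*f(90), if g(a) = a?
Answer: 777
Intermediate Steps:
g(-7)*f(90) = -7*(-21 - 1*90) = -7*(-21 - 90) = -7*(-111) = 777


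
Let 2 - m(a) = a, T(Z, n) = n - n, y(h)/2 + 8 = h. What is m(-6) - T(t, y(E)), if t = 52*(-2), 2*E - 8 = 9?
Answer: 8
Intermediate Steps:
E = 17/2 (E = 4 + (½)*9 = 4 + 9/2 = 17/2 ≈ 8.5000)
y(h) = -16 + 2*h
t = -104
T(Z, n) = 0
m(a) = 2 - a
m(-6) - T(t, y(E)) = (2 - 1*(-6)) - 1*0 = (2 + 6) + 0 = 8 + 0 = 8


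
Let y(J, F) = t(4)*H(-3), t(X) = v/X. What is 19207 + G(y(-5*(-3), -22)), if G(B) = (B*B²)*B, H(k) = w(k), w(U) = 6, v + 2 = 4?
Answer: 19288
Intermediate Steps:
v = 2 (v = -2 + 4 = 2)
t(X) = 2/X
H(k) = 6
y(J, F) = 3 (y(J, F) = (2/4)*6 = (2*(¼))*6 = (½)*6 = 3)
G(B) = B⁴ (G(B) = B³*B = B⁴)
19207 + G(y(-5*(-3), -22)) = 19207 + 3⁴ = 19207 + 81 = 19288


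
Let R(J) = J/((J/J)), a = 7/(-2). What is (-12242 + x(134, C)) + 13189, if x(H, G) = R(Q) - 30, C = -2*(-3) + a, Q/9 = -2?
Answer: 899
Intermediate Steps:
Q = -18 (Q = 9*(-2) = -18)
a = -7/2 (a = 7*(-½) = -7/2 ≈ -3.5000)
C = 5/2 (C = -2*(-3) - 7/2 = 6 - 7/2 = 5/2 ≈ 2.5000)
R(J) = J (R(J) = J/1 = J*1 = J)
x(H, G) = -48 (x(H, G) = -18 - 30 = -48)
(-12242 + x(134, C)) + 13189 = (-12242 - 48) + 13189 = -12290 + 13189 = 899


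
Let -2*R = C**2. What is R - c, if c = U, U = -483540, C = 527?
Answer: 689351/2 ≈ 3.4468e+5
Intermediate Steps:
R = -277729/2 (R = -1/2*527**2 = -1/2*277729 = -277729/2 ≈ -1.3886e+5)
c = -483540
R - c = -277729/2 - 1*(-483540) = -277729/2 + 483540 = 689351/2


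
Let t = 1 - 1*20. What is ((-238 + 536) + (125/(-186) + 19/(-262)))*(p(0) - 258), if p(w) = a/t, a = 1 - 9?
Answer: -17723439922/231477 ≈ -76567.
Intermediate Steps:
a = -8
t = -19 (t = 1 - 20 = -19)
p(w) = 8/19 (p(w) = -8/(-19) = -8*(-1/19) = 8/19)
((-238 + 536) + (125/(-186) + 19/(-262)))*(p(0) - 258) = ((-238 + 536) + (125/(-186) + 19/(-262)))*(8/19 - 258) = (298 + (125*(-1/186) + 19*(-1/262)))*(-4894/19) = (298 + (-125/186 - 19/262))*(-4894/19) = (298 - 9071/12183)*(-4894/19) = (3621463/12183)*(-4894/19) = -17723439922/231477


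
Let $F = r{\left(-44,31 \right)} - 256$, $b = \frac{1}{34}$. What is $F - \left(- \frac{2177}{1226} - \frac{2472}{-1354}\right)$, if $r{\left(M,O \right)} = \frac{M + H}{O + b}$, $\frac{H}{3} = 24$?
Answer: $- \frac{223420568141}{875652110} \approx -255.15$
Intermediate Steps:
$H = 72$ ($H = 3 \cdot 24 = 72$)
$b = \frac{1}{34} \approx 0.029412$
$r{\left(M,O \right)} = \frac{72 + M}{\frac{1}{34} + O}$ ($r{\left(M,O \right)} = \frac{M + 72}{O + \frac{1}{34}} = \frac{72 + M}{\frac{1}{34} + O}$)
$F = - \frac{269128}{1055}$ ($F = \frac{34 \left(72 - 44\right)}{1 + 34 \cdot 31} - 256 = 34 \frac{1}{1 + 1054} \cdot 28 - 256 = 34 \cdot \frac{1}{1055} \cdot 28 - 256 = \frac{952}{1055} - 256 = - \frac{269128}{1055} \approx -255.1$)
$F - \left(- \frac{2177}{1226} - \frac{2472}{-1354}\right) = - \frac{269128}{1055} - \left(- \frac{2177}{1226} - \frac{2472}{-1354}\right) = - \frac{269128}{1055} - \left(\left(-2177\right) \frac{1}{1226} - - \frac{1236}{677}\right) = - \frac{269128}{1055} - \left(- \frac{2177}{1226} + \frac{1236}{677}\right) = - \frac{269128}{1055} - \frac{41507}{830002} = - \frac{223420568141}{875652110}$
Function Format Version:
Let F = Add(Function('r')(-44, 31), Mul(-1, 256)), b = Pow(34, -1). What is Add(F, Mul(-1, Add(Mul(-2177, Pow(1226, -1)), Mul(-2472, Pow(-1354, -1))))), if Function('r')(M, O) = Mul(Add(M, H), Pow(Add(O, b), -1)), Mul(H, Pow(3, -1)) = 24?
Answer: Rational(-223420568141, 875652110) ≈ -255.15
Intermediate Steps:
H = 72 (H = Mul(3, 24) = 72)
b = Rational(1, 34) ≈ 0.029412
Function('r')(M, O) = Mul(Pow(Add(Rational(1, 34), O), -1), Add(72, M)) (Function('r')(M, O) = Mul(Add(M, 72), Pow(Add(O, Rational(1, 34)), -1)) = Mul(Add(72, M), Pow(Add(Rational(1, 34), O), -1)) = Mul(Pow(Add(Rational(1, 34), O), -1), Add(72, M)))
F = Rational(-269128, 1055) (F = Add(Mul(34, Pow(Add(1, Mul(34, 31)), -1), Add(72, -44)), Mul(-1, 256)) = Add(Mul(34, Pow(Add(1, 1054), -1), 28), -256) = Add(Mul(34, Pow(1055, -1), 28), -256) = Add(Mul(34, Rational(1, 1055), 28), -256) = Add(Rational(952, 1055), -256) = Rational(-269128, 1055) ≈ -255.10)
Add(F, Mul(-1, Add(Mul(-2177, Pow(1226, -1)), Mul(-2472, Pow(-1354, -1))))) = Add(Rational(-269128, 1055), Mul(-1, Add(Mul(-2177, Pow(1226, -1)), Mul(-2472, Pow(-1354, -1))))) = Add(Rational(-269128, 1055), Mul(-1, Add(Mul(-2177, Rational(1, 1226)), Mul(-2472, Rational(-1, 1354))))) = Add(Rational(-269128, 1055), Mul(-1, Add(Rational(-2177, 1226), Rational(1236, 677)))) = Add(Rational(-269128, 1055), Mul(-1, Rational(41507, 830002))) = Add(Rational(-269128, 1055), Rational(-41507, 830002)) = Rational(-223420568141, 875652110)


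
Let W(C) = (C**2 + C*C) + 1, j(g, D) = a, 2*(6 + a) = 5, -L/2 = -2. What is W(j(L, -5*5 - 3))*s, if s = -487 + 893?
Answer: 10353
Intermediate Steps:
L = 4 (L = -2*(-2) = 4)
a = -7/2 (a = -6 + (1/2)*5 = -6 + 5/2 = -7/2 ≈ -3.5000)
j(g, D) = -7/2
W(C) = 1 + 2*C**2 (W(C) = (C**2 + C**2) + 1 = 2*C**2 + 1 = 1 + 2*C**2)
s = 406
W(j(L, -5*5 - 3))*s = (1 + 2*(-7/2)**2)*406 = (1 + 2*(49/4))*406 = (1 + 49/2)*406 = (51/2)*406 = 10353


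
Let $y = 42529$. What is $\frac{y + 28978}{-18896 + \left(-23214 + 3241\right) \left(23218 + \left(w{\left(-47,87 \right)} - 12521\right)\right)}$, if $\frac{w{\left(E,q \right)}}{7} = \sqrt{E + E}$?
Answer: $- \frac{15278906196039}{45656739234063703} + \frac{9997465177 i \sqrt{94}}{45656739234063703} \approx -0.00033465 + 2.123 \cdot 10^{-6} i$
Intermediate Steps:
$w{\left(E,q \right)} = 7 \sqrt{2} \sqrt{E}$ ($w{\left(E,q \right)} = 7 \sqrt{E + E} = 7 \sqrt{2 E} = 7 \sqrt{2} \sqrt{E}$)
$\frac{y + 28978}{-18896 + \left(-23214 + 3241\right) \left(23218 + \left(w{\left(-47,87 \right)} - 12521\right)\right)} = \frac{42529 + 28978}{-18896 + \left(-23214 + 3241\right) \left(23218 - \left(12521 - 7 \sqrt{2} \sqrt{-47}\right)\right)} = \frac{71507}{-18896 - 19973 \left(23218 - \left(12521 - 7 \sqrt{2} i \sqrt{47}\right)\right)} = \frac{71507}{-18896 - 19973 \left(23218 - \left(12521 - 7 i \sqrt{94}\right)\right)} = \frac{71507}{-18896 - 19973 \left(10697 + 7 i \sqrt{94}\right)} = \frac{71507}{-18896 - \left(213651181 + 139811 i \sqrt{94}\right)} = \frac{71507}{-213670077 - 139811 i \sqrt{94}}$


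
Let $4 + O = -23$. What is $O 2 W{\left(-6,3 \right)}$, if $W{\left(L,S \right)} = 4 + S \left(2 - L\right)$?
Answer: $-1512$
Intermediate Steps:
$O = -27$ ($O = -4 - 23 = -27$)
$O 2 W{\left(-6,3 \right)} = \left(-27\right) 2 \left(4 + 2 \cdot 3 - \left(-6\right) 3\right) = - 54 \left(4 + 6 + 18\right) = \left(-54\right) 28 = -1512$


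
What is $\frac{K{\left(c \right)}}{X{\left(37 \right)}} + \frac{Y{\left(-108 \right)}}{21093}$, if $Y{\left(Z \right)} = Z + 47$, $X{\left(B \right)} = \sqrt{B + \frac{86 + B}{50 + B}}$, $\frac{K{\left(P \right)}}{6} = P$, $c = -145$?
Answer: $- \frac{61}{21093} - \frac{435 \sqrt{32306}}{557} \approx -140.37$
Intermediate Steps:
$K{\left(P \right)} = 6 P$
$X{\left(B \right)} = \sqrt{B + \frac{86 + B}{50 + B}}$
$Y{\left(Z \right)} = 47 + Z$
$\frac{K{\left(c \right)}}{X{\left(37 \right)}} + \frac{Y{\left(-108 \right)}}{21093} = \frac{6 \left(-145\right)}{\sqrt{\frac{86 + 37 + 37 \left(50 + 37\right)}{50 + 37}}} + \frac{47 - 108}{21093} = - \frac{870}{\sqrt{\frac{86 + 37 + 37 \cdot 87}{87}}} - \frac{61}{21093} = - \frac{870}{\sqrt{\frac{86 + 37 + 3219}{87}}} - \frac{61}{21093} = - \frac{870}{\sqrt{\frac{1}{87} \cdot 3342}} - \frac{61}{21093} = - \frac{870}{\sqrt{\frac{1114}{29}}} - \frac{61}{21093} = - \frac{870}{\frac{1}{29} \sqrt{32306}} - \frac{61}{21093} = - 870 \frac{\sqrt{32306}}{1114} - \frac{61}{21093} = - \frac{435 \sqrt{32306}}{557} - \frac{61}{21093} = - \frac{61}{21093} - \frac{435 \sqrt{32306}}{557}$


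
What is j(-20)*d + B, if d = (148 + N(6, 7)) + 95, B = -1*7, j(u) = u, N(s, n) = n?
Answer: -5007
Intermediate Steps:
B = -7
d = 250 (d = (148 + 7) + 95 = 155 + 95 = 250)
j(-20)*d + B = -20*250 - 7 = -5000 - 7 = -5007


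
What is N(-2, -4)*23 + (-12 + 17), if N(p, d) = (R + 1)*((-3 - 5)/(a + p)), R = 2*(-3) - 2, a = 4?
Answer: 649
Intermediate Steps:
R = -8 (R = -6 - 2 = -8)
N(p, d) = 56/(4 + p) (N(p, d) = (-8 + 1)*((-3 - 5)/(4 + p)) = -(-56)/(4 + p) = 56/(4 + p))
N(-2, -4)*23 + (-12 + 17) = (56/(4 - 2))*23 + (-12 + 17) = (56/2)*23 + 5 = (56*(½))*23 + 5 = 28*23 + 5 = 644 + 5 = 649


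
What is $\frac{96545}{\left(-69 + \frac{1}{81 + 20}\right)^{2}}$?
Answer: $\frac{984855545}{48553024} \approx 20.284$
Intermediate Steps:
$\frac{96545}{\left(-69 + \frac{1}{81 + 20}\right)^{2}} = \frac{96545}{\left(-69 + \frac{1}{101}\right)^{2}} = \frac{96545}{\left(- \frac{6968}{101}\right)^{2}} = \frac{96545}{\frac{48553024}{10201}} = 96545 \cdot \frac{10201}{48553024} = \frac{984855545}{48553024}$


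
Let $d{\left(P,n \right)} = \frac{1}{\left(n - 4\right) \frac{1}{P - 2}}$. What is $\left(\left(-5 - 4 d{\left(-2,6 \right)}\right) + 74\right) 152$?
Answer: $11704$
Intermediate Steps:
$d{\left(P,n \right)} = \frac{-2 + P}{-4 + n}$ ($d{\left(P,n \right)} = \frac{1}{\left(-4 + n\right) \frac{1}{-2 + P}} = \frac{1}{\frac{1}{-2 + P} \left(-4 + n\right)} = \frac{-2 + P}{-4 + n}$)
$\left(\left(-5 - 4 d{\left(-2,6 \right)}\right) + 74\right) 152 = \left(\left(-5 - 4 \frac{-2 - 2}{-4 + 6}\right) + 74\right) 152 = \left(\left(-5 - 4 \cdot \frac{1}{2} \left(-4\right)\right) + 74\right) 152 = \left(\left(-5 - -8\right) + 74\right) 152 = \left(\left(-5 + 8\right) + 74\right) 152 = \left(3 + 74\right) 152 = 77 \cdot 152 = 11704$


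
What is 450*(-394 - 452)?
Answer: -380700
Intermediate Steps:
450*(-394 - 452) = 450*(-846) = -380700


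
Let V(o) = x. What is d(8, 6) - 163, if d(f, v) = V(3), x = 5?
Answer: -158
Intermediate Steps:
V(o) = 5
d(f, v) = 5
d(8, 6) - 163 = 5 - 163 = -158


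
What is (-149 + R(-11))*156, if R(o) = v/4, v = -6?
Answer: -23478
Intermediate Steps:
R(o) = -3/2 (R(o) = -6/4 = -6*¼ = -3/2)
(-149 + R(-11))*156 = (-149 - 3/2)*156 = -301/2*156 = -23478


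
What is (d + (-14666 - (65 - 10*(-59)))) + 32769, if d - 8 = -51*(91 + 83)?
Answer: 8582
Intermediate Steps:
d = -8866 (d = 8 - 51*(91 + 83) = 8 - 51*174 = 8 - 8874 = -8866)
(d + (-14666 - (65 - 10*(-59)))) + 32769 = (-8866 + (-14666 - (65 - 10*(-59)))) + 32769 = (-8866 + (-14666 - (65 + 590))) + 32769 = (-8866 + (-14666 - 1*655)) + 32769 = (-8866 + (-14666 - 655)) + 32769 = (-8866 - 15321) + 32769 = -24187 + 32769 = 8582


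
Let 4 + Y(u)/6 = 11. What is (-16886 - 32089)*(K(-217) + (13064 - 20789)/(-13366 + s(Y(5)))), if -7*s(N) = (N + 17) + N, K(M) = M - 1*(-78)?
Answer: 70551654550/10407 ≈ 6.7792e+6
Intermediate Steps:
K(M) = 78 + M (K(M) = M + 78 = 78 + M)
Y(u) = 42 (Y(u) = -24 + 6*11 = -24 + 66 = 42)
s(N) = -17/7 - 2*N/7 (s(N) = -((N + 17) + N)/7 = -((17 + N) + N)/7 = -(17 + 2*N)/7 = -17/7 - 2*N/7)
(-16886 - 32089)*(K(-217) + (13064 - 20789)/(-13366 + s(Y(5)))) = (-16886 - 32089)*((78 - 217) + (13064 - 20789)/(-13366 + (-17/7 - 2/7*42))) = -48975*(-139 - 7725/(-13366 + (-17/7 - 12))) = -48975*(-139 - 7725/(-13366 - 101/7)) = -48975*(-139 - 7725/(-93663/7)) = -48975*(-139 - 7725*(-7/93663)) = -48975*(-139 + 18025/31221) = -48975*(-4321694/31221) = 70551654550/10407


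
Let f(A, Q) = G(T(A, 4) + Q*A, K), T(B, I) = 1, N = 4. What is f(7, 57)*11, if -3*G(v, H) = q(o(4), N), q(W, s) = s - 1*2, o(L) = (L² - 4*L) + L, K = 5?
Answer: -22/3 ≈ -7.3333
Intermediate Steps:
o(L) = L² - 3*L
q(W, s) = -2 + s (q(W, s) = s - 2 = -2 + s)
G(v, H) = -⅔ (G(v, H) = -(-2 + 4)/3 = -⅓*2 = -⅔)
f(A, Q) = -⅔
f(7, 57)*11 = -⅔*11 = -22/3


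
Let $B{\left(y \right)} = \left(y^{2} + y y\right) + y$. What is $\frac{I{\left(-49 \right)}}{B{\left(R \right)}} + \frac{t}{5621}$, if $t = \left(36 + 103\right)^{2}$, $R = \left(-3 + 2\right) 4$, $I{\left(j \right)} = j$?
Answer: $\frac{37937}{22484} \approx 1.6873$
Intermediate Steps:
$R = -4$ ($R = \left(-1\right) 4 = -4$)
$B{\left(y \right)} = y + 2 y^{2}$ ($B{\left(y \right)} = \left(y^{2} + y^{2}\right) + y = 2 y^{2} + y = y + 2 y^{2}$)
$t = 19321$ ($t = 139^{2} = 19321$)
$\frac{I{\left(-49 \right)}}{B{\left(R \right)}} + \frac{t}{5621} = - \frac{49}{\left(-4\right) \left(1 + 2 \left(-4\right)\right)} + \frac{19321}{5621} = - \frac{49}{\left(-4\right) \left(1 - 8\right)} + 19321 \cdot \frac{1}{5621} = - \frac{49}{\left(-4\right) \left(-7\right)} + \frac{19321}{5621} = - \frac{49}{28} + \frac{19321}{5621} = \left(-49\right) \frac{1}{28} + \frac{19321}{5621} = - \frac{7}{4} + \frac{19321}{5621} = \frac{37937}{22484}$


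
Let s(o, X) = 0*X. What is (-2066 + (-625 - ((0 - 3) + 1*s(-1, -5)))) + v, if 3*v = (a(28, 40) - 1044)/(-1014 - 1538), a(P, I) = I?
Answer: -5144581/1914 ≈ -2687.9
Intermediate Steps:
s(o, X) = 0
v = 251/1914 (v = ((40 - 1044)/(-1014 - 1538))/3 = (-1004/(-2552))/3 = (-1004*(-1/2552))/3 = (⅓)*(251/638) = 251/1914 ≈ 0.13114)
(-2066 + (-625 - ((0 - 3) + 1*s(-1, -5)))) + v = (-2066 + (-625 - ((0 - 3) + 1*0))) + 251/1914 = (-2066 + (-625 - (-3 + 0))) + 251/1914 = (-2066 + (-625 - 1*(-3))) + 251/1914 = (-2066 + (-625 + 3)) + 251/1914 = (-2066 - 622) + 251/1914 = -2688 + 251/1914 = -5144581/1914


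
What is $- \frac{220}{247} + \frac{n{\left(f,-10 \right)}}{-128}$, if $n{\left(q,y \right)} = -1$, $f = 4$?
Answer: $- \frac{27913}{31616} \approx -0.88288$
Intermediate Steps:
$- \frac{220}{247} + \frac{n{\left(f,-10 \right)}}{-128} = - \frac{220}{247} - \frac{1}{-128} = \left(-220\right) \frac{1}{247} - - \frac{1}{128} = - \frac{220}{247} + \frac{1}{128} = - \frac{27913}{31616}$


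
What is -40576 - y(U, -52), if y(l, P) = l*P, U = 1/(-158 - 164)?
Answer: -6532762/161 ≈ -40576.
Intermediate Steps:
U = -1/322 (U = 1/(-322) = -1/322 ≈ -0.0031056)
y(l, P) = P*l
-40576 - y(U, -52) = -40576 - (-52)*(-1)/322 = -40576 - 1*26/161 = -40576 - 26/161 = -6532762/161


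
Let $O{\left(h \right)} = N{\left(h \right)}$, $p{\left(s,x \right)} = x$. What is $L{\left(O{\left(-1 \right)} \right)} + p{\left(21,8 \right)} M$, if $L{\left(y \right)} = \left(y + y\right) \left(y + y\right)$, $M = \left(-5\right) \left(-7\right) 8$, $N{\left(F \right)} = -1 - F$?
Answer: $2240$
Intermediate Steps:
$O{\left(h \right)} = -1 - h$
$M = 280$ ($M = 35 \cdot 8 = 280$)
$L{\left(y \right)} = 4 y^{2}$ ($L{\left(y \right)} = 2 y 2 y = 4 y^{2}$)
$L{\left(O{\left(-1 \right)} \right)} + p{\left(21,8 \right)} M = 4 \left(-1 - -1\right)^{2} + 8 \cdot 280 = 4 \left(-1 + 1\right)^{2} + 2240 = 4 \cdot 0^{2} + 2240 = 4 \cdot 0 + 2240 = 0 + 2240 = 2240$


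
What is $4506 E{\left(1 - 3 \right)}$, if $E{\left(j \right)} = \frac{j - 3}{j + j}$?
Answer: $\frac{11265}{2} \approx 5632.5$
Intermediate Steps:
$E{\left(j \right)} = \frac{-3 + j}{2 j}$
$4506 E{\left(1 - 3 \right)} = 4506 \frac{-3 + \left(1 - 3\right)}{2 \left(1 - 3\right)} = 4506 \frac{-3 - 2}{2 \left(-2\right)} = 4506 \cdot \frac{1}{2} \left(- \frac{1}{2}\right) \left(-5\right) = 4506 \cdot \frac{5}{4} = \frac{11265}{2}$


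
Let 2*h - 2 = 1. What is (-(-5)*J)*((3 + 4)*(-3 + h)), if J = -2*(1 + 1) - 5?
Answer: 945/2 ≈ 472.50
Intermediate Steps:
h = 3/2 (h = 1 + (½)*1 = 1 + ½ = 3/2 ≈ 1.5000)
J = -9 (J = -2*2 - 5 = -4 - 5 = -9)
(-(-5)*J)*((3 + 4)*(-3 + h)) = (-(-5)*(-9))*((3 + 4)*(-3 + 3/2)) = (-5*9)*(7*(-3/2)) = -45*(-21/2) = 945/2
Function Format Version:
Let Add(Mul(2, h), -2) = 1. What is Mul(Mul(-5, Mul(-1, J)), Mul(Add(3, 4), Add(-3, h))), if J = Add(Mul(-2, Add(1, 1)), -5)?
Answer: Rational(945, 2) ≈ 472.50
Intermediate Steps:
h = Rational(3, 2) (h = Add(1, Mul(Rational(1, 2), 1)) = Add(1, Rational(1, 2)) = Rational(3, 2) ≈ 1.5000)
J = -9 (J = Add(Mul(-2, 2), -5) = Add(-4, -5) = -9)
Mul(Mul(-5, Mul(-1, J)), Mul(Add(3, 4), Add(-3, h))) = Mul(Mul(-5, Mul(-1, -9)), Mul(Add(3, 4), Add(-3, Rational(3, 2)))) = Mul(Mul(-5, 9), Mul(7, Rational(-3, 2))) = Mul(-45, Rational(-21, 2)) = Rational(945, 2)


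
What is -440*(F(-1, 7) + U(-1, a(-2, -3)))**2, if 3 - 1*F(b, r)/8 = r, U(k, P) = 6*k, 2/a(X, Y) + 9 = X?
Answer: -635360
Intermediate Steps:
a(X, Y) = 2/(-9 + X)
F(b, r) = 24 - 8*r
-440*(F(-1, 7) + U(-1, a(-2, -3)))**2 = -440*((24 - 8*7) + 6*(-1))**2 = -440*((24 - 56) - 6)**2 = -440*(-32 - 6)**2 = -440*(-38)**2 = -440*1444 = -635360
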